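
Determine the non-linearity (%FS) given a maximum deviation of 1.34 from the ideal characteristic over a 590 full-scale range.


Linearity error = (max deviation / full scale) * 100%.
Linearity = (1.34 / 590) * 100
Linearity = 0.227 %FS

0.227 %FS


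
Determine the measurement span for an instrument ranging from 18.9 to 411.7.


Span = upper range - lower range.
Span = 411.7 - (18.9)
Span = 392.8

392.8


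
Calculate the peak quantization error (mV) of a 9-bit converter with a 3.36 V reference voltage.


The maximum quantization error is +/- LSB/2.
LSB = Vref / 2^n = 3.36 / 512 = 0.0065625 V
Max error = LSB / 2 = 0.0065625 / 2 = 0.00328125 V
Max error = 3.2812 mV

3.2812 mV


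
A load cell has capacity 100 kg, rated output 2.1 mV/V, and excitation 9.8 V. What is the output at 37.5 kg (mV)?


Vout = rated_output * Vex * (load / capacity).
Vout = 2.1 * 9.8 * (37.5 / 100)
Vout = 2.1 * 9.8 * 0.375
Vout = 7.718 mV

7.718 mV


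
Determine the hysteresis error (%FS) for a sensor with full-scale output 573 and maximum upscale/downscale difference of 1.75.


Hysteresis = (max difference / full scale) * 100%.
H = (1.75 / 573) * 100
H = 0.305 %FS

0.305 %FS


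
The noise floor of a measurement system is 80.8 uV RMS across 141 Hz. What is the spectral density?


Noise spectral density = Vrms / sqrt(BW).
NSD = 80.8 / sqrt(141)
NSD = 80.8 / 11.8743
NSD = 6.8046 uV/sqrt(Hz)

6.8046 uV/sqrt(Hz)


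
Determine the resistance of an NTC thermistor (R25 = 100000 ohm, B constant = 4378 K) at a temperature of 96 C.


NTC thermistor equation: Rt = R25 * exp(B * (1/T - 1/T25)).
T in Kelvin: 369.15 K, T25 = 298.15 K
1/T - 1/T25 = 1/369.15 - 1/298.15 = -0.00064509
B * (1/T - 1/T25) = 4378 * -0.00064509 = -2.8242
Rt = 100000 * exp(-2.8242) = 5935.6 ohm

5935.6 ohm


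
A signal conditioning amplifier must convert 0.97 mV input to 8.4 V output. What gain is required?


Gain = Vout / Vin (converting to same units).
G = 8.4 V / 0.97 mV
G = 8400.0 mV / 0.97 mV
G = 8659.79

8659.79


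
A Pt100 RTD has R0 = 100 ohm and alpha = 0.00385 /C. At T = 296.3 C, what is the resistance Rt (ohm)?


The RTD equation: Rt = R0 * (1 + alpha * T).
Rt = 100 * (1 + 0.00385 * 296.3)
Rt = 100 * (1 + 1.140755)
Rt = 100 * 2.140755
Rt = 214.076 ohm

214.076 ohm


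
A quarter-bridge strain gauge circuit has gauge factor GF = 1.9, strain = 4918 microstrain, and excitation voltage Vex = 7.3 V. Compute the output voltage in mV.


Quarter bridge output: Vout = (GF * epsilon * Vex) / 4.
Vout = (1.9 * 4918e-6 * 7.3) / 4
Vout = 0.06821266 / 4 V
Vout = 0.01705316 V = 17.0532 mV

17.0532 mV


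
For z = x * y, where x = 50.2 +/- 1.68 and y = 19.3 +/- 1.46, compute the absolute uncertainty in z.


For a product z = x*y, the relative uncertainty is:
uz/z = sqrt((ux/x)^2 + (uy/y)^2)
Relative uncertainties: ux/x = 1.68/50.2 = 0.033466
uy/y = 1.46/19.3 = 0.075648
z = 50.2 * 19.3 = 968.9
uz = 968.9 * sqrt(0.033466^2 + 0.075648^2) = 80.144

80.144


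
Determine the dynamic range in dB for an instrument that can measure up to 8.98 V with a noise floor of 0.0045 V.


Dynamic range = 20 * log10(Vmax / Vnoise).
DR = 20 * log10(8.98 / 0.0045)
DR = 20 * log10(1995.56)
DR = 66.0 dB

66.0 dB


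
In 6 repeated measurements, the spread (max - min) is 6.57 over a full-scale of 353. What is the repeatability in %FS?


Repeatability = (spread / full scale) * 100%.
R = (6.57 / 353) * 100
R = 1.861 %FS

1.861 %FS


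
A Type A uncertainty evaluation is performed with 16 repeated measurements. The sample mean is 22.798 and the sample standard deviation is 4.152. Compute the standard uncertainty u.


The standard uncertainty for Type A evaluation is u = s / sqrt(n).
u = 4.152 / sqrt(16)
u = 4.152 / 4.0
u = 1.038

1.038


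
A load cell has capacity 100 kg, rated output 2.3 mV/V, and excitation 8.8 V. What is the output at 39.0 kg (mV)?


Vout = rated_output * Vex * (load / capacity).
Vout = 2.3 * 8.8 * (39.0 / 100)
Vout = 2.3 * 8.8 * 0.39
Vout = 7.894 mV

7.894 mV


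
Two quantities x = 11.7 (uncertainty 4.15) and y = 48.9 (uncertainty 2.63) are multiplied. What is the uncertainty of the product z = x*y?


For a product z = x*y, the relative uncertainty is:
uz/z = sqrt((ux/x)^2 + (uy/y)^2)
Relative uncertainties: ux/x = 4.15/11.7 = 0.354701
uy/y = 2.63/48.9 = 0.053783
z = 11.7 * 48.9 = 572.1
uz = 572.1 * sqrt(0.354701^2 + 0.053783^2) = 205.255

205.255


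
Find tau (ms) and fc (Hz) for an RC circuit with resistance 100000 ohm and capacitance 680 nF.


Time constant: tau = R * C.
tau = 100000 * 6.80e-07 = 0.068 s
tau = 68.0 ms
Cutoff frequency: fc = 1 / (2*pi*R*C).
fc = 1 / (2*pi*0.068) = 2.34 Hz

tau = 68.0 ms, fc = 2.34 Hz


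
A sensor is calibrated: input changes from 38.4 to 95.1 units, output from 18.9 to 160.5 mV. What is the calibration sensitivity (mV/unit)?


Sensitivity = (y2 - y1) / (x2 - x1).
S = (160.5 - 18.9) / (95.1 - 38.4)
S = 141.6 / 56.7
S = 2.4974 mV/unit

2.4974 mV/unit


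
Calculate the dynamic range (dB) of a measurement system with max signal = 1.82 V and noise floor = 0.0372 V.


Dynamic range = 20 * log10(Vmax / Vnoise).
DR = 20 * log10(1.82 / 0.0372)
DR = 20 * log10(48.92)
DR = 33.79 dB

33.79 dB


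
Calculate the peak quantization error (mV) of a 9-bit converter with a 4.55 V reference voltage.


The maximum quantization error is +/- LSB/2.
LSB = Vref / 2^n = 4.55 / 512 = 0.00888672 V
Max error = LSB / 2 = 0.00888672 / 2 = 0.00444336 V
Max error = 4.4434 mV

4.4434 mV


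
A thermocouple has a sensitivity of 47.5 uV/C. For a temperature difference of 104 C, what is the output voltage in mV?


The thermocouple output V = sensitivity * dT.
V = 47.5 uV/C * 104 C
V = 4940.0 uV
V = 4.94 mV

4.94 mV


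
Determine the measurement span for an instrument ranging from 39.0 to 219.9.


Span = upper range - lower range.
Span = 219.9 - (39.0)
Span = 180.9

180.9


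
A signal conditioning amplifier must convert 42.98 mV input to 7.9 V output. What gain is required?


Gain = Vout / Vin (converting to same units).
G = 7.9 V / 42.98 mV
G = 7900.0 mV / 42.98 mV
G = 183.81

183.81


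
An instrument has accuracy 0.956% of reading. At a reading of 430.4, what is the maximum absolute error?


Absolute error = (accuracy% / 100) * reading.
Error = (0.956 / 100) * 430.4
Error = 0.00956 * 430.4
Error = 4.1146

4.1146


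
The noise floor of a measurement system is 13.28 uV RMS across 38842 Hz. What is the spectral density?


Noise spectral density = Vrms / sqrt(BW).
NSD = 13.28 / sqrt(38842)
NSD = 13.28 / 197.0837
NSD = 0.0674 uV/sqrt(Hz)

0.0674 uV/sqrt(Hz)


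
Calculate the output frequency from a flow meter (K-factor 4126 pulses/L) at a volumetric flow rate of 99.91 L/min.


Frequency = K * Q / 60 (converting L/min to L/s).
f = 4126 * 99.91 / 60
f = 412228.66 / 60
f = 6870.48 Hz

6870.48 Hz


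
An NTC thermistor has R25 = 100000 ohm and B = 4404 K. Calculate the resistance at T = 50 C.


NTC thermistor equation: Rt = R25 * exp(B * (1/T - 1/T25)).
T in Kelvin: 323.15 K, T25 = 298.15 K
1/T - 1/T25 = 1/323.15 - 1/298.15 = -0.00025948
B * (1/T - 1/T25) = 4404 * -0.00025948 = -1.1427
Rt = 100000 * exp(-1.1427) = 31894.3 ohm

31894.3 ohm


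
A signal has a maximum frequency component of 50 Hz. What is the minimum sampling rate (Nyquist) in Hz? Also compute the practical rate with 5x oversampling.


By Nyquist theorem, fs_min = 2 * fmax.
fs_min = 2 * 50 = 100 Hz
Practical rate = 5 * fs_min = 5 * 100 = 500 Hz

fs_min = 100 Hz, fs_practical = 500 Hz


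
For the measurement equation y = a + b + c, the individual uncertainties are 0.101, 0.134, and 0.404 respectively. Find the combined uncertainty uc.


For a sum of independent quantities, uc = sqrt(u1^2 + u2^2 + u3^2).
uc = sqrt(0.101^2 + 0.134^2 + 0.404^2)
uc = sqrt(0.010201 + 0.017956 + 0.163216)
uc = 0.4375

0.4375


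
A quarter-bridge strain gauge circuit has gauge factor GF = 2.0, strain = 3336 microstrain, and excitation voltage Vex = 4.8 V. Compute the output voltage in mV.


Quarter bridge output: Vout = (GF * epsilon * Vex) / 4.
Vout = (2.0 * 3336e-6 * 4.8) / 4
Vout = 0.0320256 / 4 V
Vout = 0.0080064 V = 8.0064 mV

8.0064 mV


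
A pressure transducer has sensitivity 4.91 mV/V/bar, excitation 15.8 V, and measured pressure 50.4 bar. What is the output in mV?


Output = sensitivity * Vex * P.
Vout = 4.91 * 15.8 * 50.4
Vout = 77.578 * 50.4
Vout = 3909.93 mV

3909.93 mV


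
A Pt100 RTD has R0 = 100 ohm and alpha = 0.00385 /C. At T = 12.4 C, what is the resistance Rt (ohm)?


The RTD equation: Rt = R0 * (1 + alpha * T).
Rt = 100 * (1 + 0.00385 * 12.4)
Rt = 100 * (1 + 0.04774)
Rt = 100 * 1.04774
Rt = 104.774 ohm

104.774 ohm


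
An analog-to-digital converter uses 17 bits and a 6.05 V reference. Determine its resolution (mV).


The resolution (LSB) of an ADC is Vref / 2^n.
LSB = 6.05 / 2^17
LSB = 6.05 / 131072
LSB = 4.616e-05 V = 0.04615784 mV

0.04615784 mV


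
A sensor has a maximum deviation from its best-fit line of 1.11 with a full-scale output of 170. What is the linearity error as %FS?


Linearity error = (max deviation / full scale) * 100%.
Linearity = (1.11 / 170) * 100
Linearity = 0.653 %FS

0.653 %FS


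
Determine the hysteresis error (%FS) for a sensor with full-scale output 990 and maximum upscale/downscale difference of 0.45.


Hysteresis = (max difference / full scale) * 100%.
H = (0.45 / 990) * 100
H = 0.045 %FS

0.045 %FS


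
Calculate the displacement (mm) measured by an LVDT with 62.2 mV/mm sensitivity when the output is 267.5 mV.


Displacement = Vout / sensitivity.
d = 267.5 / 62.2
d = 4.301 mm

4.301 mm


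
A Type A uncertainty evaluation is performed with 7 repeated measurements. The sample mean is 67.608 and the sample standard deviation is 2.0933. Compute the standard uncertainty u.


The standard uncertainty for Type A evaluation is u = s / sqrt(n).
u = 2.0933 / sqrt(7)
u = 2.0933 / 2.6458
u = 0.7912

0.7912


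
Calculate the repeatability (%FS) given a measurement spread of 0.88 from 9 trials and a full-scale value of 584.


Repeatability = (spread / full scale) * 100%.
R = (0.88 / 584) * 100
R = 0.151 %FS

0.151 %FS


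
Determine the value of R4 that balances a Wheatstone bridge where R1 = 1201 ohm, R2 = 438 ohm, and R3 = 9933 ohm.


At balance: R1*R4 = R2*R3, so R4 = R2*R3/R1.
R4 = 438 * 9933 / 1201
R4 = 4350654 / 1201
R4 = 3622.53 ohm

3622.53 ohm


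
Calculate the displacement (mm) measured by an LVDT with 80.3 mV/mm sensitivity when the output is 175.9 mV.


Displacement = Vout / sensitivity.
d = 175.9 / 80.3
d = 2.191 mm

2.191 mm


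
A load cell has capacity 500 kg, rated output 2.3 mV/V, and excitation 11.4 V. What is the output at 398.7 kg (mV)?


Vout = rated_output * Vex * (load / capacity).
Vout = 2.3 * 11.4 * (398.7 / 500)
Vout = 2.3 * 11.4 * 0.7974
Vout = 20.908 mV

20.908 mV


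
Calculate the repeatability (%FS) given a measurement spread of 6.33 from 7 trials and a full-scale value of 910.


Repeatability = (spread / full scale) * 100%.
R = (6.33 / 910) * 100
R = 0.696 %FS

0.696 %FS


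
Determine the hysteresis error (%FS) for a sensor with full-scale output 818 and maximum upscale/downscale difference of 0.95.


Hysteresis = (max difference / full scale) * 100%.
H = (0.95 / 818) * 100
H = 0.116 %FS

0.116 %FS


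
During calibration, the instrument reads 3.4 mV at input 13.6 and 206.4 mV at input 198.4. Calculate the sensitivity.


Sensitivity = (y2 - y1) / (x2 - x1).
S = (206.4 - 3.4) / (198.4 - 13.6)
S = 203.0 / 184.8
S = 1.0985 mV/unit

1.0985 mV/unit


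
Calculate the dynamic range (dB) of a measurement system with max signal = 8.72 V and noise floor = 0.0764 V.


Dynamic range = 20 * log10(Vmax / Vnoise).
DR = 20 * log10(8.72 / 0.0764)
DR = 20 * log10(114.14)
DR = 41.15 dB

41.15 dB


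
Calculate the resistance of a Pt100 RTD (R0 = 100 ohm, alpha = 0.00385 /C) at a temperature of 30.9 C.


The RTD equation: Rt = R0 * (1 + alpha * T).
Rt = 100 * (1 + 0.00385 * 30.9)
Rt = 100 * (1 + 0.118965)
Rt = 100 * 1.118965
Rt = 111.897 ohm

111.897 ohm


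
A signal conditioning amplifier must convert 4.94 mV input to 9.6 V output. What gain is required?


Gain = Vout / Vin (converting to same units).
G = 9.6 V / 4.94 mV
G = 9600.0 mV / 4.94 mV
G = 1943.32

1943.32


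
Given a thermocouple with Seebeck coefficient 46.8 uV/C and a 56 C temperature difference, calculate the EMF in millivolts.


The thermocouple output V = sensitivity * dT.
V = 46.8 uV/C * 56 C
V = 2620.8 uV
V = 2.621 mV

2.621 mV


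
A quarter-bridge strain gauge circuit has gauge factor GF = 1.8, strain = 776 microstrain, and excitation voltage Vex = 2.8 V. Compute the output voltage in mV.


Quarter bridge output: Vout = (GF * epsilon * Vex) / 4.
Vout = (1.8 * 776e-6 * 2.8) / 4
Vout = 0.00391104 / 4 V
Vout = 0.00097776 V = 0.9778 mV

0.9778 mV


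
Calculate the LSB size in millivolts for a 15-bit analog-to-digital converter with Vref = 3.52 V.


The resolution (LSB) of an ADC is Vref / 2^n.
LSB = 3.52 / 2^15
LSB = 3.52 / 32768
LSB = 0.00010742 V = 0.10742188 mV

0.10742188 mV


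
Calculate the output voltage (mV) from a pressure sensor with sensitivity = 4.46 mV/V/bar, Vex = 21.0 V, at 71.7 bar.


Output = sensitivity * Vex * P.
Vout = 4.46 * 21.0 * 71.7
Vout = 93.66 * 71.7
Vout = 6715.42 mV

6715.42 mV


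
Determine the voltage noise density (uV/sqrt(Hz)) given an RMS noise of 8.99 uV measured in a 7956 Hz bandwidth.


Noise spectral density = Vrms / sqrt(BW).
NSD = 8.99 / sqrt(7956)
NSD = 8.99 / 89.1964
NSD = 0.1008 uV/sqrt(Hz)

0.1008 uV/sqrt(Hz)


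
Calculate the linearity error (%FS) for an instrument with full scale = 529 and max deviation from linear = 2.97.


Linearity error = (max deviation / full scale) * 100%.
Linearity = (2.97 / 529) * 100
Linearity = 0.561 %FS

0.561 %FS


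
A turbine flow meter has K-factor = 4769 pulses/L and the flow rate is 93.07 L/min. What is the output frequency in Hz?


Frequency = K * Q / 60 (converting L/min to L/s).
f = 4769 * 93.07 / 60
f = 443850.83 / 60
f = 7397.51 Hz

7397.51 Hz


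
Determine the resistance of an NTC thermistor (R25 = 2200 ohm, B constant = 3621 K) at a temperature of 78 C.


NTC thermistor equation: Rt = R25 * exp(B * (1/T - 1/T25)).
T in Kelvin: 351.15 K, T25 = 298.15 K
1/T - 1/T25 = 1/351.15 - 1/298.15 = -0.00050623
B * (1/T - 1/T25) = 3621 * -0.00050623 = -1.8331
Rt = 2200 * exp(-1.8331) = 351.8 ohm

351.8 ohm


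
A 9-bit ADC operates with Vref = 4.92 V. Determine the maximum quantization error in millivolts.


The maximum quantization error is +/- LSB/2.
LSB = Vref / 2^n = 4.92 / 512 = 0.00960937 V
Max error = LSB / 2 = 0.00960937 / 2 = 0.00480469 V
Max error = 4.8047 mV

4.8047 mV


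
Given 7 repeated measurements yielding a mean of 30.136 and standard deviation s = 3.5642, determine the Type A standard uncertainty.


The standard uncertainty for Type A evaluation is u = s / sqrt(n).
u = 3.5642 / sqrt(7)
u = 3.5642 / 2.6458
u = 1.3471

1.3471


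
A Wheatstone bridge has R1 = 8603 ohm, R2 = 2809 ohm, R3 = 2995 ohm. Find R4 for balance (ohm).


At balance: R1*R4 = R2*R3, so R4 = R2*R3/R1.
R4 = 2809 * 2995 / 8603
R4 = 8412955 / 8603
R4 = 977.91 ohm

977.91 ohm


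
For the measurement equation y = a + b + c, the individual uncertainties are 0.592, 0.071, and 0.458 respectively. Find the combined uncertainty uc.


For a sum of independent quantities, uc = sqrt(u1^2 + u2^2 + u3^2).
uc = sqrt(0.592^2 + 0.071^2 + 0.458^2)
uc = sqrt(0.350464 + 0.005041 + 0.209764)
uc = 0.7518

0.7518


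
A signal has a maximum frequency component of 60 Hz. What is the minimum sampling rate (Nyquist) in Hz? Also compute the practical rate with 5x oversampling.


By Nyquist theorem, fs_min = 2 * fmax.
fs_min = 2 * 60 = 120 Hz
Practical rate = 5 * fs_min = 5 * 120 = 600 Hz

fs_min = 120 Hz, fs_practical = 600 Hz


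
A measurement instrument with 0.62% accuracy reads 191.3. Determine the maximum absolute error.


Absolute error = (accuracy% / 100) * reading.
Error = (0.62 / 100) * 191.3
Error = 0.0062 * 191.3
Error = 1.1861

1.1861


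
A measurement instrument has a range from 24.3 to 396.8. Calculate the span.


Span = upper range - lower range.
Span = 396.8 - (24.3)
Span = 372.5

372.5


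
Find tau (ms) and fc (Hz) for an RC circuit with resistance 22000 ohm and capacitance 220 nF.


Time constant: tau = R * C.
tau = 22000 * 2.20e-07 = 0.00484 s
tau = 4.84 ms
Cutoff frequency: fc = 1 / (2*pi*R*C).
fc = 1 / (2*pi*0.00484) = 32.88 Hz

tau = 4.84 ms, fc = 32.88 Hz


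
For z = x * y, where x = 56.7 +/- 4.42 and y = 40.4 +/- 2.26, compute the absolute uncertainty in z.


For a product z = x*y, the relative uncertainty is:
uz/z = sqrt((ux/x)^2 + (uy/y)^2)
Relative uncertainties: ux/x = 4.42/56.7 = 0.077954
uy/y = 2.26/40.4 = 0.055941
z = 56.7 * 40.4 = 2290.7
uz = 2290.7 * sqrt(0.077954^2 + 0.055941^2) = 219.788

219.788


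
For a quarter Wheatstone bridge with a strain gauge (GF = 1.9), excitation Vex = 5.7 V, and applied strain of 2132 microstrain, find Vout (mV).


Quarter bridge output: Vout = (GF * epsilon * Vex) / 4.
Vout = (1.9 * 2132e-6 * 5.7) / 4
Vout = 0.02308956 / 4 V
Vout = 0.00577239 V = 5.7724 mV

5.7724 mV


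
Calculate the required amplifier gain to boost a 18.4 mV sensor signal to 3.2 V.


Gain = Vout / Vin (converting to same units).
G = 3.2 V / 18.4 mV
G = 3200.0 mV / 18.4 mV
G = 173.91

173.91


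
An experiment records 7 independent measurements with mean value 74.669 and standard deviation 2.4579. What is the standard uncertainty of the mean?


The standard uncertainty for Type A evaluation is u = s / sqrt(n).
u = 2.4579 / sqrt(7)
u = 2.4579 / 2.6458
u = 0.929

0.929


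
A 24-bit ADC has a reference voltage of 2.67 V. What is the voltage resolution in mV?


The resolution (LSB) of an ADC is Vref / 2^n.
LSB = 2.67 / 2^24
LSB = 2.67 / 16777216
LSB = 1.6e-07 V = 0.00015914 mV

0.00015914 mV


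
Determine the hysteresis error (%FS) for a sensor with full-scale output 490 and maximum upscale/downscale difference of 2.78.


Hysteresis = (max difference / full scale) * 100%.
H = (2.78 / 490) * 100
H = 0.567 %FS

0.567 %FS


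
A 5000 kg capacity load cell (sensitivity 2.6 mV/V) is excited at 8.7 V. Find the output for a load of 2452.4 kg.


Vout = rated_output * Vex * (load / capacity).
Vout = 2.6 * 8.7 * (2452.4 / 5000)
Vout = 2.6 * 8.7 * 0.49048
Vout = 11.095 mV

11.095 mV


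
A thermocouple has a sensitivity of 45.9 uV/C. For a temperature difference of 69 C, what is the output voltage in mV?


The thermocouple output V = sensitivity * dT.
V = 45.9 uV/C * 69 C
V = 3167.1 uV
V = 3.167 mV

3.167 mV


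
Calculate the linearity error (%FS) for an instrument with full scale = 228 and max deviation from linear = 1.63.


Linearity error = (max deviation / full scale) * 100%.
Linearity = (1.63 / 228) * 100
Linearity = 0.715 %FS

0.715 %FS


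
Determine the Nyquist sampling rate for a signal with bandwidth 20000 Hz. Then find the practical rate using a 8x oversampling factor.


By Nyquist theorem, fs_min = 2 * fmax.
fs_min = 2 * 20000 = 40000 Hz
Practical rate = 8 * fs_min = 8 * 40000 = 320000 Hz

fs_min = 40000 Hz, fs_practical = 320000 Hz


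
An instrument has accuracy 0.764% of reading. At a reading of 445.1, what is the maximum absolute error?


Absolute error = (accuracy% / 100) * reading.
Error = (0.764 / 100) * 445.1
Error = 0.00764 * 445.1
Error = 3.4006

3.4006


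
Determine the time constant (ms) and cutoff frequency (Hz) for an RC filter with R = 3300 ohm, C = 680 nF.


Time constant: tau = R * C.
tau = 3300 * 6.80e-07 = 0.002244 s
tau = 2.244 ms
Cutoff frequency: fc = 1 / (2*pi*R*C).
fc = 1 / (2*pi*0.002244) = 70.92 Hz

tau = 2.244 ms, fc = 70.92 Hz


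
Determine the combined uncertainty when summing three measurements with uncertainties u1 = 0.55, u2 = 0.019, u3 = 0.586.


For a sum of independent quantities, uc = sqrt(u1^2 + u2^2 + u3^2).
uc = sqrt(0.55^2 + 0.019^2 + 0.586^2)
uc = sqrt(0.3025 + 0.000361 + 0.343396)
uc = 0.8039

0.8039


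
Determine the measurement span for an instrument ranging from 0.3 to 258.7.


Span = upper range - lower range.
Span = 258.7 - (0.3)
Span = 258.4

258.4


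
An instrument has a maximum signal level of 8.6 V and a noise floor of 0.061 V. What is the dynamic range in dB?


Dynamic range = 20 * log10(Vmax / Vnoise).
DR = 20 * log10(8.6 / 0.061)
DR = 20 * log10(140.98)
DR = 42.98 dB

42.98 dB


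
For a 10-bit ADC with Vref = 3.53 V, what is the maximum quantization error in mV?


The maximum quantization error is +/- LSB/2.
LSB = Vref / 2^n = 3.53 / 1024 = 0.00344727 V
Max error = LSB / 2 = 0.00344727 / 2 = 0.00172363 V
Max error = 1.7236 mV

1.7236 mV


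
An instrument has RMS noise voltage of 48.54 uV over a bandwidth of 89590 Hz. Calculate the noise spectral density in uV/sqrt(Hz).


Noise spectral density = Vrms / sqrt(BW).
NSD = 48.54 / sqrt(89590)
NSD = 48.54 / 299.3159
NSD = 0.1622 uV/sqrt(Hz)

0.1622 uV/sqrt(Hz)


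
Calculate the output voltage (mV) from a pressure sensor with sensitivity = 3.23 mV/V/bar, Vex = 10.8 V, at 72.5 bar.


Output = sensitivity * Vex * P.
Vout = 3.23 * 10.8 * 72.5
Vout = 34.884 * 72.5
Vout = 2529.09 mV

2529.09 mV


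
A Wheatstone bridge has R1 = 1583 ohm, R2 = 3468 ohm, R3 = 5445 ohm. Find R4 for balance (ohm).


At balance: R1*R4 = R2*R3, so R4 = R2*R3/R1.
R4 = 3468 * 5445 / 1583
R4 = 18883260 / 1583
R4 = 11928.78 ohm

11928.78 ohm


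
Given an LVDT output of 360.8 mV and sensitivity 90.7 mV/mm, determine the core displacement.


Displacement = Vout / sensitivity.
d = 360.8 / 90.7
d = 3.978 mm

3.978 mm


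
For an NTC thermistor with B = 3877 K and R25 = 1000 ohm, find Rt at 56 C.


NTC thermistor equation: Rt = R25 * exp(B * (1/T - 1/T25)).
T in Kelvin: 329.15 K, T25 = 298.15 K
1/T - 1/T25 = 1/329.15 - 1/298.15 = -0.00031589
B * (1/T - 1/T25) = 3877 * -0.00031589 = -1.2247
Rt = 1000 * exp(-1.2247) = 293.8 ohm

293.8 ohm


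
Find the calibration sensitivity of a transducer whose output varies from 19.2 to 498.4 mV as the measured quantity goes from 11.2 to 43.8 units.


Sensitivity = (y2 - y1) / (x2 - x1).
S = (498.4 - 19.2) / (43.8 - 11.2)
S = 479.2 / 32.6
S = 14.6994 mV/unit

14.6994 mV/unit


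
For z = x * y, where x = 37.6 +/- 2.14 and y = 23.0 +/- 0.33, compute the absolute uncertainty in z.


For a product z = x*y, the relative uncertainty is:
uz/z = sqrt((ux/x)^2 + (uy/y)^2)
Relative uncertainties: ux/x = 2.14/37.6 = 0.056915
uy/y = 0.33/23.0 = 0.014348
z = 37.6 * 23.0 = 864.8
uz = 864.8 * sqrt(0.056915^2 + 0.014348^2) = 50.76

50.76


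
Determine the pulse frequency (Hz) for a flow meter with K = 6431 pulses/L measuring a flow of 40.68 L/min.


Frequency = K * Q / 60 (converting L/min to L/s).
f = 6431 * 40.68 / 60
f = 261613.08 / 60
f = 4360.22 Hz

4360.22 Hz


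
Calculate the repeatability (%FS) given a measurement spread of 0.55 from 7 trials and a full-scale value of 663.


Repeatability = (spread / full scale) * 100%.
R = (0.55 / 663) * 100
R = 0.083 %FS

0.083 %FS


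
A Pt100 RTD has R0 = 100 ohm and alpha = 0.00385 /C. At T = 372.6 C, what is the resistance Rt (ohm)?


The RTD equation: Rt = R0 * (1 + alpha * T).
Rt = 100 * (1 + 0.00385 * 372.6)
Rt = 100 * (1 + 1.43451)
Rt = 100 * 2.43451
Rt = 243.451 ohm

243.451 ohm


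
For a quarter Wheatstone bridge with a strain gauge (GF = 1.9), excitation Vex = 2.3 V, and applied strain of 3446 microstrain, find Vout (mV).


Quarter bridge output: Vout = (GF * epsilon * Vex) / 4.
Vout = (1.9 * 3446e-6 * 2.3) / 4
Vout = 0.01505902 / 4 V
Vout = 0.00376475 V = 3.7648 mV

3.7648 mV


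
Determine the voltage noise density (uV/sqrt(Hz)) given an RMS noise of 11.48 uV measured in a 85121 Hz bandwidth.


Noise spectral density = Vrms / sqrt(BW).
NSD = 11.48 / sqrt(85121)
NSD = 11.48 / 291.755
NSD = 0.0393 uV/sqrt(Hz)

0.0393 uV/sqrt(Hz)


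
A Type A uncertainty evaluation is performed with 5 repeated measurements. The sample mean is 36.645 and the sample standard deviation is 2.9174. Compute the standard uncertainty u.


The standard uncertainty for Type A evaluation is u = s / sqrt(n).
u = 2.9174 / sqrt(5)
u = 2.9174 / 2.2361
u = 1.3047

1.3047


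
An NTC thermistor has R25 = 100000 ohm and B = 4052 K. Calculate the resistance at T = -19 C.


NTC thermistor equation: Rt = R25 * exp(B * (1/T - 1/T25)).
T in Kelvin: 254.15 K, T25 = 298.15 K
1/T - 1/T25 = 1/254.15 - 1/298.15 = 0.00058067
B * (1/T - 1/T25) = 4052 * 0.00058067 = 2.3529
Rt = 100000 * exp(2.3529) = 1051566.4 ohm

1051566.4 ohm


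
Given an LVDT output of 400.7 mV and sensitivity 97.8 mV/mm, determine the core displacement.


Displacement = Vout / sensitivity.
d = 400.7 / 97.8
d = 4.097 mm

4.097 mm


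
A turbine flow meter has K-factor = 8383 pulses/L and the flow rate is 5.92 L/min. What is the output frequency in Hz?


Frequency = K * Q / 60 (converting L/min to L/s).
f = 8383 * 5.92 / 60
f = 49627.36 / 60
f = 827.12 Hz

827.12 Hz


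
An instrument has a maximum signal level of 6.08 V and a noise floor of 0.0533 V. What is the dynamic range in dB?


Dynamic range = 20 * log10(Vmax / Vnoise).
DR = 20 * log10(6.08 / 0.0533)
DR = 20 * log10(114.07)
DR = 41.14 dB

41.14 dB


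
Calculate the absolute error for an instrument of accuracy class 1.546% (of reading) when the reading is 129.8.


Absolute error = (accuracy% / 100) * reading.
Error = (1.546 / 100) * 129.8
Error = 0.01546 * 129.8
Error = 2.0067

2.0067


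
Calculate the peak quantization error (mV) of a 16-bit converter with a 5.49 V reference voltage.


The maximum quantization error is +/- LSB/2.
LSB = Vref / 2^n = 5.49 / 65536 = 8.377e-05 V
Max error = LSB / 2 = 8.377e-05 / 2 = 4.189e-05 V
Max error = 0.0419 mV

0.0419 mV


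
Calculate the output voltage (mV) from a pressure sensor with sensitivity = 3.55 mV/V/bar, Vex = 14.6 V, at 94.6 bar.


Output = sensitivity * Vex * P.
Vout = 3.55 * 14.6 * 94.6
Vout = 51.83 * 94.6
Vout = 4903.12 mV

4903.12 mV


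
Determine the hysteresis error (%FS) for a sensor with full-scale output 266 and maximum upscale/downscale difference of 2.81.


Hysteresis = (max difference / full scale) * 100%.
H = (2.81 / 266) * 100
H = 1.056 %FS

1.056 %FS


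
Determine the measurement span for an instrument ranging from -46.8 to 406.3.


Span = upper range - lower range.
Span = 406.3 - (-46.8)
Span = 453.1

453.1


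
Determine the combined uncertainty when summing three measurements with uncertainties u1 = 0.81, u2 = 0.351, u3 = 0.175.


For a sum of independent quantities, uc = sqrt(u1^2 + u2^2 + u3^2).
uc = sqrt(0.81^2 + 0.351^2 + 0.175^2)
uc = sqrt(0.6561 + 0.123201 + 0.030625)
uc = 0.9

0.9


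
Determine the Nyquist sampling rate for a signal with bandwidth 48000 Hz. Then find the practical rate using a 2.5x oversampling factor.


By Nyquist theorem, fs_min = 2 * fmax.
fs_min = 2 * 48000 = 96000 Hz
Practical rate = 2.5 * fs_min = 2.5 * 96000 = 240000 Hz

fs_min = 96000 Hz, fs_practical = 240000 Hz


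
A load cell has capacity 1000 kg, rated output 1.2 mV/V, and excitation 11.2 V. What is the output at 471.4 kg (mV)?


Vout = rated_output * Vex * (load / capacity).
Vout = 1.2 * 11.2 * (471.4 / 1000)
Vout = 1.2 * 11.2 * 0.4714
Vout = 6.336 mV

6.336 mV


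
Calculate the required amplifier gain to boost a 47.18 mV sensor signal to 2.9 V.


Gain = Vout / Vin (converting to same units).
G = 2.9 V / 47.18 mV
G = 2900.0 mV / 47.18 mV
G = 61.47

61.47


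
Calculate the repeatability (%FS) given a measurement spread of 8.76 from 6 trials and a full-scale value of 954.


Repeatability = (spread / full scale) * 100%.
R = (8.76 / 954) * 100
R = 0.918 %FS

0.918 %FS


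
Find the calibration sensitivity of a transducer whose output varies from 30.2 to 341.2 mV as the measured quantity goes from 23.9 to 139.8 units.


Sensitivity = (y2 - y1) / (x2 - x1).
S = (341.2 - 30.2) / (139.8 - 23.9)
S = 311.0 / 115.9
S = 2.6833 mV/unit

2.6833 mV/unit


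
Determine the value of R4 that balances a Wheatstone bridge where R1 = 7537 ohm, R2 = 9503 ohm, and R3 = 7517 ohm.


At balance: R1*R4 = R2*R3, so R4 = R2*R3/R1.
R4 = 9503 * 7517 / 7537
R4 = 71434051 / 7537
R4 = 9477.78 ohm

9477.78 ohm


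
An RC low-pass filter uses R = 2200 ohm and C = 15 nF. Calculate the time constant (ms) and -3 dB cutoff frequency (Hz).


Time constant: tau = R * C.
tau = 2200 * 1.50e-08 = 3.3e-05 s
tau = 0.033 ms
Cutoff frequency: fc = 1 / (2*pi*R*C).
fc = 1 / (2*pi*3.3e-05) = 4822.88 Hz

tau = 0.033 ms, fc = 4822.88 Hz


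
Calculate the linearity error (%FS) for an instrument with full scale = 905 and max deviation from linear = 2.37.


Linearity error = (max deviation / full scale) * 100%.
Linearity = (2.37 / 905) * 100
Linearity = 0.262 %FS

0.262 %FS


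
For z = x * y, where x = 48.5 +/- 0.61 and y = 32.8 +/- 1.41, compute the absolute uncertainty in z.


For a product z = x*y, the relative uncertainty is:
uz/z = sqrt((ux/x)^2 + (uy/y)^2)
Relative uncertainties: ux/x = 0.61/48.5 = 0.012577
uy/y = 1.41/32.8 = 0.042988
z = 48.5 * 32.8 = 1590.8
uz = 1590.8 * sqrt(0.012577^2 + 0.042988^2) = 71.252

71.252


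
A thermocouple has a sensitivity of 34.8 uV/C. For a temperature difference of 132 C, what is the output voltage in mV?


The thermocouple output V = sensitivity * dT.
V = 34.8 uV/C * 132 C
V = 4593.6 uV
V = 4.594 mV

4.594 mV


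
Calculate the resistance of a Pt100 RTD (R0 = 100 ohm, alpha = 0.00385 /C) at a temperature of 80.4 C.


The RTD equation: Rt = R0 * (1 + alpha * T).
Rt = 100 * (1 + 0.00385 * 80.4)
Rt = 100 * (1 + 0.30954)
Rt = 100 * 1.30954
Rt = 130.954 ohm

130.954 ohm


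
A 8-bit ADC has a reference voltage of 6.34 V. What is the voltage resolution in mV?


The resolution (LSB) of an ADC is Vref / 2^n.
LSB = 6.34 / 2^8
LSB = 6.34 / 256
LSB = 0.02476562 V = 24.765625 mV

24.765625 mV


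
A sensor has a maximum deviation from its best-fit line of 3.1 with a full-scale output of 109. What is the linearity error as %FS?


Linearity error = (max deviation / full scale) * 100%.
Linearity = (3.1 / 109) * 100
Linearity = 2.844 %FS

2.844 %FS


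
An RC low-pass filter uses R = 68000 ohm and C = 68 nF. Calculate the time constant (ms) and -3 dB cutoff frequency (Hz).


Time constant: tau = R * C.
tau = 68000 * 6.80e-08 = 0.004624 s
tau = 4.624 ms
Cutoff frequency: fc = 1 / (2*pi*R*C).
fc = 1 / (2*pi*0.004624) = 34.42 Hz

tau = 4.624 ms, fc = 34.42 Hz


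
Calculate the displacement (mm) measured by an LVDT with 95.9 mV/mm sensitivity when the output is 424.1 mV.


Displacement = Vout / sensitivity.
d = 424.1 / 95.9
d = 4.422 mm

4.422 mm


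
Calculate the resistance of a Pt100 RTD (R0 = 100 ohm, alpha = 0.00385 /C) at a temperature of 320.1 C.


The RTD equation: Rt = R0 * (1 + alpha * T).
Rt = 100 * (1 + 0.00385 * 320.1)
Rt = 100 * (1 + 1.232385)
Rt = 100 * 2.232385
Rt = 223.238 ohm

223.238 ohm


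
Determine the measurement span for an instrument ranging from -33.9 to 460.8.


Span = upper range - lower range.
Span = 460.8 - (-33.9)
Span = 494.7

494.7


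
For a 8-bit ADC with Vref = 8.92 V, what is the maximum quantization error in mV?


The maximum quantization error is +/- LSB/2.
LSB = Vref / 2^n = 8.92 / 256 = 0.03484375 V
Max error = LSB / 2 = 0.03484375 / 2 = 0.01742187 V
Max error = 17.4219 mV

17.4219 mV


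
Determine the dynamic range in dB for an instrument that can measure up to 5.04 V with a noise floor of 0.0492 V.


Dynamic range = 20 * log10(Vmax / Vnoise).
DR = 20 * log10(5.04 / 0.0492)
DR = 20 * log10(102.44)
DR = 40.21 dB

40.21 dB


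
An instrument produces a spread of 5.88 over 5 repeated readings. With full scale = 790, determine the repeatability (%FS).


Repeatability = (spread / full scale) * 100%.
R = (5.88 / 790) * 100
R = 0.744 %FS

0.744 %FS


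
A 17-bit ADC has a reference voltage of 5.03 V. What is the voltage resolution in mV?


The resolution (LSB) of an ADC is Vref / 2^n.
LSB = 5.03 / 2^17
LSB = 5.03 / 131072
LSB = 3.838e-05 V = 0.03837585 mV

0.03837585 mV


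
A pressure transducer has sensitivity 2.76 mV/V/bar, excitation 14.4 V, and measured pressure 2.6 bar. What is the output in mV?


Output = sensitivity * Vex * P.
Vout = 2.76 * 14.4 * 2.6
Vout = 39.744 * 2.6
Vout = 103.33 mV

103.33 mV


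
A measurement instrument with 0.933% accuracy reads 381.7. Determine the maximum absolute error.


Absolute error = (accuracy% / 100) * reading.
Error = (0.933 / 100) * 381.7
Error = 0.00933 * 381.7
Error = 3.5613

3.5613


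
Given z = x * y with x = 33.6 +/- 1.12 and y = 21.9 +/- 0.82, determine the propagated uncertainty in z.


For a product z = x*y, the relative uncertainty is:
uz/z = sqrt((ux/x)^2 + (uy/y)^2)
Relative uncertainties: ux/x = 1.12/33.6 = 0.033333
uy/y = 0.82/21.9 = 0.037443
z = 33.6 * 21.9 = 735.8
uz = 735.8 * sqrt(0.033333^2 + 0.037443^2) = 36.888

36.888


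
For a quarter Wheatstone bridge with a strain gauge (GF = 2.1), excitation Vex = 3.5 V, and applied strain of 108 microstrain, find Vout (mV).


Quarter bridge output: Vout = (GF * epsilon * Vex) / 4.
Vout = (2.1 * 108e-6 * 3.5) / 4
Vout = 0.0007938 / 4 V
Vout = 0.00019845 V = 0.1984 mV

0.1984 mV


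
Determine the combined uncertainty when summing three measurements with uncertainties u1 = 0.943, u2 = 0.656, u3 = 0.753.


For a sum of independent quantities, uc = sqrt(u1^2 + u2^2 + u3^2).
uc = sqrt(0.943^2 + 0.656^2 + 0.753^2)
uc = sqrt(0.889249 + 0.430336 + 0.567009)
uc = 1.3735

1.3735


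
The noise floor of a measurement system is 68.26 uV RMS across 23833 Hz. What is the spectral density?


Noise spectral density = Vrms / sqrt(BW).
NSD = 68.26 / sqrt(23833)
NSD = 68.26 / 154.3794
NSD = 0.4422 uV/sqrt(Hz)

0.4422 uV/sqrt(Hz)


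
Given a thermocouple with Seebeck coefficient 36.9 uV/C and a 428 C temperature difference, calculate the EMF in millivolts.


The thermocouple output V = sensitivity * dT.
V = 36.9 uV/C * 428 C
V = 15793.2 uV
V = 15.793 mV

15.793 mV


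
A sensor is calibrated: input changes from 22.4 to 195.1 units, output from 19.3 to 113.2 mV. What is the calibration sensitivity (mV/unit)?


Sensitivity = (y2 - y1) / (x2 - x1).
S = (113.2 - 19.3) / (195.1 - 22.4)
S = 93.9 / 172.7
S = 0.5437 mV/unit

0.5437 mV/unit


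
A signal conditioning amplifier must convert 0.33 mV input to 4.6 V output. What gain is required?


Gain = Vout / Vin (converting to same units).
G = 4.6 V / 0.33 mV
G = 4600.0 mV / 0.33 mV
G = 13939.39

13939.39


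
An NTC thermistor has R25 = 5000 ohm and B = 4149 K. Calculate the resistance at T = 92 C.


NTC thermistor equation: Rt = R25 * exp(B * (1/T - 1/T25)).
T in Kelvin: 365.15 K, T25 = 298.15 K
1/T - 1/T25 = 1/365.15 - 1/298.15 = -0.00061542
B * (1/T - 1/T25) = 4149 * -0.00061542 = -2.5534
Rt = 5000 * exp(-2.5534) = 389.1 ohm

389.1 ohm


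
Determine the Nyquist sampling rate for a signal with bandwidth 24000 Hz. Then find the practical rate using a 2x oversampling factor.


By Nyquist theorem, fs_min = 2 * fmax.
fs_min = 2 * 24000 = 48000 Hz
Practical rate = 2 * fs_min = 2 * 48000 = 96000 Hz

fs_min = 48000 Hz, fs_practical = 96000 Hz


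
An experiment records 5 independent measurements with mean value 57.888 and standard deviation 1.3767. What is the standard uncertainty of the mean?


The standard uncertainty for Type A evaluation is u = s / sqrt(n).
u = 1.3767 / sqrt(5)
u = 1.3767 / 2.2361
u = 0.6157

0.6157


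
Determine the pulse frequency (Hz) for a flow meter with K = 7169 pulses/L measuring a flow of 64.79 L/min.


Frequency = K * Q / 60 (converting L/min to L/s).
f = 7169 * 64.79 / 60
f = 464479.51 / 60
f = 7741.33 Hz

7741.33 Hz


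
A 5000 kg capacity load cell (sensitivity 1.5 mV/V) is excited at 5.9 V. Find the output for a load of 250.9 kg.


Vout = rated_output * Vex * (load / capacity).
Vout = 1.5 * 5.9 * (250.9 / 5000)
Vout = 1.5 * 5.9 * 0.05018
Vout = 0.444 mV

0.444 mV


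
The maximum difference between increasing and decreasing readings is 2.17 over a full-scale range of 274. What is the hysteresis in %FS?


Hysteresis = (max difference / full scale) * 100%.
H = (2.17 / 274) * 100
H = 0.792 %FS

0.792 %FS


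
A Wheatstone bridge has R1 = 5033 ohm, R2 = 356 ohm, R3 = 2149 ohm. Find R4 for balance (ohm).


At balance: R1*R4 = R2*R3, so R4 = R2*R3/R1.
R4 = 356 * 2149 / 5033
R4 = 765044 / 5033
R4 = 152.01 ohm

152.01 ohm


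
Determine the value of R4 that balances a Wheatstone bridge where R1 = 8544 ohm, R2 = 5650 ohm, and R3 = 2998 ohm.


At balance: R1*R4 = R2*R3, so R4 = R2*R3/R1.
R4 = 5650 * 2998 / 8544
R4 = 16938700 / 8544
R4 = 1982.53 ohm

1982.53 ohm


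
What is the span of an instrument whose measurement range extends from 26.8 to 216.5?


Span = upper range - lower range.
Span = 216.5 - (26.8)
Span = 189.7

189.7


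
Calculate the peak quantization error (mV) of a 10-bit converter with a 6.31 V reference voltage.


The maximum quantization error is +/- LSB/2.
LSB = Vref / 2^n = 6.31 / 1024 = 0.00616211 V
Max error = LSB / 2 = 0.00616211 / 2 = 0.00308105 V
Max error = 3.0811 mV

3.0811 mV


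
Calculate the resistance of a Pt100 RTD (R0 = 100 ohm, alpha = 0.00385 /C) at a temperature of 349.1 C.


The RTD equation: Rt = R0 * (1 + alpha * T).
Rt = 100 * (1 + 0.00385 * 349.1)
Rt = 100 * (1 + 1.344035)
Rt = 100 * 2.344035
Rt = 234.403 ohm

234.403 ohm


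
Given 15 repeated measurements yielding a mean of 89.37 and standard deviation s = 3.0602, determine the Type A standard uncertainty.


The standard uncertainty for Type A evaluation is u = s / sqrt(n).
u = 3.0602 / sqrt(15)
u = 3.0602 / 3.873
u = 0.7901

0.7901


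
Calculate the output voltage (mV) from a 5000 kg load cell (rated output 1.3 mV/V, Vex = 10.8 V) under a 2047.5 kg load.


Vout = rated_output * Vex * (load / capacity).
Vout = 1.3 * 10.8 * (2047.5 / 5000)
Vout = 1.3 * 10.8 * 0.4095
Vout = 5.749 mV

5.749 mV


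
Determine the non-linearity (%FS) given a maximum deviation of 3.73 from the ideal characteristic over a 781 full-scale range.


Linearity error = (max deviation / full scale) * 100%.
Linearity = (3.73 / 781) * 100
Linearity = 0.478 %FS

0.478 %FS


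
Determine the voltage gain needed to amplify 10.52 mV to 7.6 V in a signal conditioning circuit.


Gain = Vout / Vin (converting to same units).
G = 7.6 V / 10.52 mV
G = 7600.0 mV / 10.52 mV
G = 722.43

722.43


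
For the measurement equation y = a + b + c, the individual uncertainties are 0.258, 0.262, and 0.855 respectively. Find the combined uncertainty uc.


For a sum of independent quantities, uc = sqrt(u1^2 + u2^2 + u3^2).
uc = sqrt(0.258^2 + 0.262^2 + 0.855^2)
uc = sqrt(0.066564 + 0.068644 + 0.731025)
uc = 0.9307

0.9307


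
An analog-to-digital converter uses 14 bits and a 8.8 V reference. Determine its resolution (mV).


The resolution (LSB) of an ADC is Vref / 2^n.
LSB = 8.8 / 2^14
LSB = 8.8 / 16384
LSB = 0.00053711 V = 0.53710938 mV

0.53710938 mV


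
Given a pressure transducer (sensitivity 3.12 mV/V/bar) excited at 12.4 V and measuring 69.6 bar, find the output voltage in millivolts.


Output = sensitivity * Vex * P.
Vout = 3.12 * 12.4 * 69.6
Vout = 38.688 * 69.6
Vout = 2692.68 mV

2692.68 mV


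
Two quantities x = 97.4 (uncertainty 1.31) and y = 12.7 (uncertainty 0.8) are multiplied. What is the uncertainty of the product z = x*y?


For a product z = x*y, the relative uncertainty is:
uz/z = sqrt((ux/x)^2 + (uy/y)^2)
Relative uncertainties: ux/x = 1.31/97.4 = 0.01345
uy/y = 0.8/12.7 = 0.062992
z = 97.4 * 12.7 = 1237.0
uz = 1237.0 * sqrt(0.01345^2 + 0.062992^2) = 79.676

79.676
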